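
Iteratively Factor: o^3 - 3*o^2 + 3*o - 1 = (o - 1)*(o^2 - 2*o + 1) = (o - 1)^2*(o - 1)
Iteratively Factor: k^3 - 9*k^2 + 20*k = (k - 5)*(k^2 - 4*k) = k*(k - 5)*(k - 4)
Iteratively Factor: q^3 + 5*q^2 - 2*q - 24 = (q + 4)*(q^2 + q - 6) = (q - 2)*(q + 4)*(q + 3)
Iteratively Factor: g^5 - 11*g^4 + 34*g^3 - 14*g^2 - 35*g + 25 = (g - 5)*(g^4 - 6*g^3 + 4*g^2 + 6*g - 5) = (g - 5)*(g - 1)*(g^3 - 5*g^2 - g + 5) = (g - 5)^2*(g - 1)*(g^2 - 1) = (g - 5)^2*(g - 1)^2*(g + 1)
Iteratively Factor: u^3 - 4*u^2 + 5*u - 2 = (u - 1)*(u^2 - 3*u + 2) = (u - 2)*(u - 1)*(u - 1)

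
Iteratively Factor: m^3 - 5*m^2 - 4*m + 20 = (m - 2)*(m^2 - 3*m - 10) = (m - 2)*(m + 2)*(m - 5)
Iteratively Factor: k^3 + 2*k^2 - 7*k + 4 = (k - 1)*(k^2 + 3*k - 4) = (k - 1)*(k + 4)*(k - 1)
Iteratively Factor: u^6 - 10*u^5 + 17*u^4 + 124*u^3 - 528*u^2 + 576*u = (u - 4)*(u^5 - 6*u^4 - 7*u^3 + 96*u^2 - 144*u) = (u - 4)^2*(u^4 - 2*u^3 - 15*u^2 + 36*u) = u*(u - 4)^2*(u^3 - 2*u^2 - 15*u + 36) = u*(u - 4)^2*(u - 3)*(u^2 + u - 12) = u*(u - 4)^2*(u - 3)*(u + 4)*(u - 3)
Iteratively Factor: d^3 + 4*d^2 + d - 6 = (d + 2)*(d^2 + 2*d - 3) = (d - 1)*(d + 2)*(d + 3)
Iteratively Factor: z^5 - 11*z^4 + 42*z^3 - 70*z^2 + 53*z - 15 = (z - 3)*(z^4 - 8*z^3 + 18*z^2 - 16*z + 5) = (z - 3)*(z - 1)*(z^3 - 7*z^2 + 11*z - 5) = (z - 3)*(z - 1)^2*(z^2 - 6*z + 5) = (z - 5)*(z - 3)*(z - 1)^2*(z - 1)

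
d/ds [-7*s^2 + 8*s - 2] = 8 - 14*s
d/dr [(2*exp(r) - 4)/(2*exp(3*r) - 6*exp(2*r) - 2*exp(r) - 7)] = (-8*exp(3*r) + 36*exp(2*r) - 48*exp(r) - 22)*exp(r)/(4*exp(6*r) - 24*exp(5*r) + 28*exp(4*r) - 4*exp(3*r) + 88*exp(2*r) + 28*exp(r) + 49)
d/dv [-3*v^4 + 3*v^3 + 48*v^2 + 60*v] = -12*v^3 + 9*v^2 + 96*v + 60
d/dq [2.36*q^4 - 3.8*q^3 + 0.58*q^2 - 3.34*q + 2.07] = 9.44*q^3 - 11.4*q^2 + 1.16*q - 3.34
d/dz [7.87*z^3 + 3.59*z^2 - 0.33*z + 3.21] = 23.61*z^2 + 7.18*z - 0.33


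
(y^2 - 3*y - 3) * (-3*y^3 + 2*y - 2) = -3*y^5 + 9*y^4 + 11*y^3 - 8*y^2 + 6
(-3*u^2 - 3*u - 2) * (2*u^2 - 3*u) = -6*u^4 + 3*u^3 + 5*u^2 + 6*u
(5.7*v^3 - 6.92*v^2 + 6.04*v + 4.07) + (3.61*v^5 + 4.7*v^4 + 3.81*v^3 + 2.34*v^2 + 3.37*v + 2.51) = 3.61*v^5 + 4.7*v^4 + 9.51*v^3 - 4.58*v^2 + 9.41*v + 6.58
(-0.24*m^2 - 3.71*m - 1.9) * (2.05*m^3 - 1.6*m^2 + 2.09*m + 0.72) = -0.492*m^5 - 7.2215*m^4 + 1.5394*m^3 - 4.8867*m^2 - 6.6422*m - 1.368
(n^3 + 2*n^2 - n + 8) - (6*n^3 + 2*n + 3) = -5*n^3 + 2*n^2 - 3*n + 5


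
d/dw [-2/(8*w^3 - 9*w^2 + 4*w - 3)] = 4*(12*w^2 - 9*w + 2)/(8*w^3 - 9*w^2 + 4*w - 3)^2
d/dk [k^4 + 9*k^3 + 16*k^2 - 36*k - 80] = 4*k^3 + 27*k^2 + 32*k - 36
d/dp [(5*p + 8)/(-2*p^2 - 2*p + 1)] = (10*p^2 + 32*p + 21)/(4*p^4 + 8*p^3 - 4*p + 1)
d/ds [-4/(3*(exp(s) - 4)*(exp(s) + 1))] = (8*exp(s)/3 - 4)/(4*(exp(s) - 4)^2*cosh(s/2)^2)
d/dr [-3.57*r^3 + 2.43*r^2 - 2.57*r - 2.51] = -10.71*r^2 + 4.86*r - 2.57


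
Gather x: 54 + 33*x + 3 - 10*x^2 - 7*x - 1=-10*x^2 + 26*x + 56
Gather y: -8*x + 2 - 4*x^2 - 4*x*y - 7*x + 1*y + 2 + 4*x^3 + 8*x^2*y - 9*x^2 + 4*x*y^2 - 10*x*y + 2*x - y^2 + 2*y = 4*x^3 - 13*x^2 - 13*x + y^2*(4*x - 1) + y*(8*x^2 - 14*x + 3) + 4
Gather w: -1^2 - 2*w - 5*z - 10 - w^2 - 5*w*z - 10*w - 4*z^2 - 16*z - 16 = -w^2 + w*(-5*z - 12) - 4*z^2 - 21*z - 27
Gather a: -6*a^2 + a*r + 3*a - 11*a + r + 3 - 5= -6*a^2 + a*(r - 8) + r - 2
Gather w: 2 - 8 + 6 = 0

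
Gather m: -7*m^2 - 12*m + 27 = -7*m^2 - 12*m + 27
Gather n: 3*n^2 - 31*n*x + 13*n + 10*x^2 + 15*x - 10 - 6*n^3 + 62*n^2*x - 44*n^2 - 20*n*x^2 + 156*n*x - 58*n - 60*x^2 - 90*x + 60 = -6*n^3 + n^2*(62*x - 41) + n*(-20*x^2 + 125*x - 45) - 50*x^2 - 75*x + 50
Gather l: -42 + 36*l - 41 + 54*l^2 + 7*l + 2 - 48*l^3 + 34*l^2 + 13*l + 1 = -48*l^3 + 88*l^2 + 56*l - 80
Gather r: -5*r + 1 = 1 - 5*r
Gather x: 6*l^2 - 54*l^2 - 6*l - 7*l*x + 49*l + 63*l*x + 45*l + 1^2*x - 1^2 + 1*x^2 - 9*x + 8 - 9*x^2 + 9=-48*l^2 + 88*l - 8*x^2 + x*(56*l - 8) + 16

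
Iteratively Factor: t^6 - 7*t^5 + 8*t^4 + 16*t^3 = (t - 4)*(t^5 - 3*t^4 - 4*t^3) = t*(t - 4)*(t^4 - 3*t^3 - 4*t^2) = t^2*(t - 4)*(t^3 - 3*t^2 - 4*t) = t^2*(t - 4)^2*(t^2 + t) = t^3*(t - 4)^2*(t + 1)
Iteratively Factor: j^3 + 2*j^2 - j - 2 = (j - 1)*(j^2 + 3*j + 2) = (j - 1)*(j + 2)*(j + 1)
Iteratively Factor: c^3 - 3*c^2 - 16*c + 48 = (c + 4)*(c^2 - 7*c + 12) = (c - 3)*(c + 4)*(c - 4)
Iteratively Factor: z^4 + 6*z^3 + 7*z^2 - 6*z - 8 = (z + 4)*(z^3 + 2*z^2 - z - 2) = (z + 2)*(z + 4)*(z^2 - 1) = (z - 1)*(z + 2)*(z + 4)*(z + 1)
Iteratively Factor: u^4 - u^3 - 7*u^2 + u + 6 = (u + 1)*(u^3 - 2*u^2 - 5*u + 6) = (u - 3)*(u + 1)*(u^2 + u - 2) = (u - 3)*(u - 1)*(u + 1)*(u + 2)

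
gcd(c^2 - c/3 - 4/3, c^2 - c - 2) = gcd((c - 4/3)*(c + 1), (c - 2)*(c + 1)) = c + 1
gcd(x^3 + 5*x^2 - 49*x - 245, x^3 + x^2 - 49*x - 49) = x^2 - 49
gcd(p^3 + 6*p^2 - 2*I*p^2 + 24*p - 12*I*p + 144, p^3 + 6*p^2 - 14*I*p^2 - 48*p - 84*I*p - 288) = p^2 + p*(6 - 6*I) - 36*I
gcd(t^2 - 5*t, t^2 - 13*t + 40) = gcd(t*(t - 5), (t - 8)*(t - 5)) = t - 5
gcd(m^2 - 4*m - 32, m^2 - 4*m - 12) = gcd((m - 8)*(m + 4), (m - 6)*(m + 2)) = 1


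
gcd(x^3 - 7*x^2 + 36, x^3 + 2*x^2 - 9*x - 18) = x^2 - x - 6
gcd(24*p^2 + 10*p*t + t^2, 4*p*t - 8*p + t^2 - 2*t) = 4*p + t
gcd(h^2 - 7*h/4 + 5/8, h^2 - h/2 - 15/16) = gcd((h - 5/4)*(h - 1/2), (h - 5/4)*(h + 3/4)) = h - 5/4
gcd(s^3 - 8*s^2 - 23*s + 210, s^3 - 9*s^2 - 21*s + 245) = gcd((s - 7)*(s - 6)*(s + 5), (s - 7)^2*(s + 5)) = s^2 - 2*s - 35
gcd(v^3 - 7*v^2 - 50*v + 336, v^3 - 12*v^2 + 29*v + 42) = v - 6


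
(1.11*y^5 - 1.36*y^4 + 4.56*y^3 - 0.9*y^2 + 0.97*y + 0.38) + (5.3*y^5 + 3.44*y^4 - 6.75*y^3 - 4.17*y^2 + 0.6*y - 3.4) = 6.41*y^5 + 2.08*y^4 - 2.19*y^3 - 5.07*y^2 + 1.57*y - 3.02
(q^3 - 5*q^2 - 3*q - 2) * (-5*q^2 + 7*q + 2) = -5*q^5 + 32*q^4 - 18*q^3 - 21*q^2 - 20*q - 4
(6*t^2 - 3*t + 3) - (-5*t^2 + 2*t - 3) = 11*t^2 - 5*t + 6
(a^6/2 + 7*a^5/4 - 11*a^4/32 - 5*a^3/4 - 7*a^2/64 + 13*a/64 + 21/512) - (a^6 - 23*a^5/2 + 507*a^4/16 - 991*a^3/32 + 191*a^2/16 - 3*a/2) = -a^6/2 + 53*a^5/4 - 1025*a^4/32 + 951*a^3/32 - 771*a^2/64 + 109*a/64 + 21/512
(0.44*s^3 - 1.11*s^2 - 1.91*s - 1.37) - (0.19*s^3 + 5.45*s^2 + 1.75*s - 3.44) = 0.25*s^3 - 6.56*s^2 - 3.66*s + 2.07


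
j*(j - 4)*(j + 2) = j^3 - 2*j^2 - 8*j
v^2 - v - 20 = (v - 5)*(v + 4)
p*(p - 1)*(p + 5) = p^3 + 4*p^2 - 5*p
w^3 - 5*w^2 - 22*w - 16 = (w - 8)*(w + 1)*(w + 2)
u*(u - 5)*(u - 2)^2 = u^4 - 9*u^3 + 24*u^2 - 20*u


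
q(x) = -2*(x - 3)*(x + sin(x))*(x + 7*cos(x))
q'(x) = -2*(1 - 7*sin(x))*(x - 3)*(x + sin(x)) - 2*(x - 3)*(x + 7*cos(x))*(cos(x) + 1) - 2*(x + sin(x))*(x + 7*cos(x))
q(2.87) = -3.16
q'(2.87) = 23.56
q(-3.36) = 407.58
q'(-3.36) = -46.50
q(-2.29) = 222.14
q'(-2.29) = -268.61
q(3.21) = 4.98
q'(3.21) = 21.76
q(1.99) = -5.04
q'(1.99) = -27.67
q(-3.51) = 411.77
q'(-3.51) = -9.65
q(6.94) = -742.76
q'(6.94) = -169.98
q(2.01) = -5.58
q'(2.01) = -26.26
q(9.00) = -296.15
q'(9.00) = 160.73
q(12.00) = -3694.96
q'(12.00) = -1986.24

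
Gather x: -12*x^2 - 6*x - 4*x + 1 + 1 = -12*x^2 - 10*x + 2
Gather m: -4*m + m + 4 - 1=3 - 3*m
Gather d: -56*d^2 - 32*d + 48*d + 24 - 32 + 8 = -56*d^2 + 16*d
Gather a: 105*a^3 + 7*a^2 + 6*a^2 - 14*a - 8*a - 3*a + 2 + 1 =105*a^3 + 13*a^2 - 25*a + 3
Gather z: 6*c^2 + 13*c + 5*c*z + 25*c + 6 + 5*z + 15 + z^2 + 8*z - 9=6*c^2 + 38*c + z^2 + z*(5*c + 13) + 12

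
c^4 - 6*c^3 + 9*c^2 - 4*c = c*(c - 4)*(c - 1)^2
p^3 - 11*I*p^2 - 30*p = p*(p - 6*I)*(p - 5*I)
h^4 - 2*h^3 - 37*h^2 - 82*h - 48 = (h - 8)*(h + 1)*(h + 2)*(h + 3)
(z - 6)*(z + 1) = z^2 - 5*z - 6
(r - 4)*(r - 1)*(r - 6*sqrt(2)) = r^3 - 6*sqrt(2)*r^2 - 5*r^2 + 4*r + 30*sqrt(2)*r - 24*sqrt(2)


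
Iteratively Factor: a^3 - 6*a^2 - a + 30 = (a - 3)*(a^2 - 3*a - 10) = (a - 5)*(a - 3)*(a + 2)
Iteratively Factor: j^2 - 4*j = (j - 4)*(j)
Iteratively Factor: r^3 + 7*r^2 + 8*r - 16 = (r - 1)*(r^2 + 8*r + 16) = (r - 1)*(r + 4)*(r + 4)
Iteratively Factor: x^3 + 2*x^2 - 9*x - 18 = (x + 3)*(x^2 - x - 6) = (x + 2)*(x + 3)*(x - 3)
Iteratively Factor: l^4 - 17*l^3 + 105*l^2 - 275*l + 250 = (l - 5)*(l^3 - 12*l^2 + 45*l - 50) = (l - 5)^2*(l^2 - 7*l + 10) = (l - 5)^2*(l - 2)*(l - 5)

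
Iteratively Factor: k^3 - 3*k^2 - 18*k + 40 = (k + 4)*(k^2 - 7*k + 10) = (k - 2)*(k + 4)*(k - 5)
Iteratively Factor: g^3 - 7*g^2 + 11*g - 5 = (g - 5)*(g^2 - 2*g + 1) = (g - 5)*(g - 1)*(g - 1)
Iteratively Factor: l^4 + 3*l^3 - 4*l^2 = (l)*(l^3 + 3*l^2 - 4*l) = l*(l - 1)*(l^2 + 4*l) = l^2*(l - 1)*(l + 4)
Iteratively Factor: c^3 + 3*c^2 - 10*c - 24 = (c - 3)*(c^2 + 6*c + 8) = (c - 3)*(c + 2)*(c + 4)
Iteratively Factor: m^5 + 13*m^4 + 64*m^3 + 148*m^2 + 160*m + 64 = (m + 1)*(m^4 + 12*m^3 + 52*m^2 + 96*m + 64) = (m + 1)*(m + 4)*(m^3 + 8*m^2 + 20*m + 16) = (m + 1)*(m + 2)*(m + 4)*(m^2 + 6*m + 8) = (m + 1)*(m + 2)^2*(m + 4)*(m + 4)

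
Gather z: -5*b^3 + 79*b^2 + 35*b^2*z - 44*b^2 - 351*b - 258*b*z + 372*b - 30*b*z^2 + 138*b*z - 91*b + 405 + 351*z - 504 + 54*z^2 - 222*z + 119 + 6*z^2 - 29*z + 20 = -5*b^3 + 35*b^2 - 70*b + z^2*(60 - 30*b) + z*(35*b^2 - 120*b + 100) + 40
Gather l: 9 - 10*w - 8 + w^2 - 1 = w^2 - 10*w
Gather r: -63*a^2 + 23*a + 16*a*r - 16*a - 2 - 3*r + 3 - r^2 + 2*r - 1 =-63*a^2 + 7*a - r^2 + r*(16*a - 1)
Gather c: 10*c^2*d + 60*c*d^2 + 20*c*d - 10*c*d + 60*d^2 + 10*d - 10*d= 10*c^2*d + c*(60*d^2 + 10*d) + 60*d^2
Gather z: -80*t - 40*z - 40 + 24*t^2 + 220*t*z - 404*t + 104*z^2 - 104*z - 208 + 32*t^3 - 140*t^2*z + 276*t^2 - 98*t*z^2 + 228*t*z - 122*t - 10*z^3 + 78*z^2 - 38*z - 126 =32*t^3 + 300*t^2 - 606*t - 10*z^3 + z^2*(182 - 98*t) + z*(-140*t^2 + 448*t - 182) - 374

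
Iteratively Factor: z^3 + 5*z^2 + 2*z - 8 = (z - 1)*(z^2 + 6*z + 8) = (z - 1)*(z + 4)*(z + 2)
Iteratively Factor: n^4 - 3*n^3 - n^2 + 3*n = (n - 1)*(n^3 - 2*n^2 - 3*n) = n*(n - 1)*(n^2 - 2*n - 3) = n*(n - 1)*(n + 1)*(n - 3)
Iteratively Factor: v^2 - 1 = (v + 1)*(v - 1)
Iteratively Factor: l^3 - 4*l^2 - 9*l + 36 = (l + 3)*(l^2 - 7*l + 12) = (l - 3)*(l + 3)*(l - 4)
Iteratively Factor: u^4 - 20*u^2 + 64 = (u + 4)*(u^3 - 4*u^2 - 4*u + 16) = (u - 4)*(u + 4)*(u^2 - 4) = (u - 4)*(u + 2)*(u + 4)*(u - 2)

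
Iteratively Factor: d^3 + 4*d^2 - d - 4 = (d + 4)*(d^2 - 1) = (d + 1)*(d + 4)*(d - 1)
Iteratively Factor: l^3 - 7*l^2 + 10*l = (l)*(l^2 - 7*l + 10) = l*(l - 2)*(l - 5)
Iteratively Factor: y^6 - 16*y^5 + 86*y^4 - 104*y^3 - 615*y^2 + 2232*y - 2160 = (y - 4)*(y^5 - 12*y^4 + 38*y^3 + 48*y^2 - 423*y + 540) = (y - 5)*(y - 4)*(y^4 - 7*y^3 + 3*y^2 + 63*y - 108) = (y - 5)*(y - 4)^2*(y^3 - 3*y^2 - 9*y + 27) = (y - 5)*(y - 4)^2*(y - 3)*(y^2 - 9) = (y - 5)*(y - 4)^2*(y - 3)*(y + 3)*(y - 3)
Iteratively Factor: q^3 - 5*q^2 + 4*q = (q - 1)*(q^2 - 4*q) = q*(q - 1)*(q - 4)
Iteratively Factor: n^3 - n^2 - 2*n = (n - 2)*(n^2 + n) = (n - 2)*(n + 1)*(n)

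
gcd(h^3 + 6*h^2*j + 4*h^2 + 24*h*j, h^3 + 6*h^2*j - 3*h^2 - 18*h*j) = h^2 + 6*h*j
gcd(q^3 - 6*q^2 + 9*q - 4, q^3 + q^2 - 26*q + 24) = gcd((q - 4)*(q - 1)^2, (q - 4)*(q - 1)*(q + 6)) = q^2 - 5*q + 4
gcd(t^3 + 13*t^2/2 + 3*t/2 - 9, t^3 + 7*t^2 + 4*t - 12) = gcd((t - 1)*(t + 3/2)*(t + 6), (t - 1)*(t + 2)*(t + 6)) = t^2 + 5*t - 6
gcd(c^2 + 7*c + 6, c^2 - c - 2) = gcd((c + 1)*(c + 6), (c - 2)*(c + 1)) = c + 1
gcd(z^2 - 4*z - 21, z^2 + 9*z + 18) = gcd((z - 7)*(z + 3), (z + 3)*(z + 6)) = z + 3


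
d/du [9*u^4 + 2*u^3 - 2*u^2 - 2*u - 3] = 36*u^3 + 6*u^2 - 4*u - 2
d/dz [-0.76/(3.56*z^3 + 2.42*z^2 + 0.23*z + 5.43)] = (8.1168*z^2 + 3.6784*z + 0.1748)/(3.56*z^3 + 2.42*z^2 + 0.23*z + 5.43)^2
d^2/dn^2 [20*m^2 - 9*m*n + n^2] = 2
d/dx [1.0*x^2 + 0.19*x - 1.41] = 2.0*x + 0.19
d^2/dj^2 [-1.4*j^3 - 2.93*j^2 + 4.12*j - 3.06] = -8.4*j - 5.86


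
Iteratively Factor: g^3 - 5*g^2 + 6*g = (g - 2)*(g^2 - 3*g) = (g - 3)*(g - 2)*(g)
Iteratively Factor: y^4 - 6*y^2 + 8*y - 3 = (y - 1)*(y^3 + y^2 - 5*y + 3) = (y - 1)^2*(y^2 + 2*y - 3) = (y - 1)^3*(y + 3)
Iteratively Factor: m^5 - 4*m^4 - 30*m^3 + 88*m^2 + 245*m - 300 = (m - 5)*(m^4 + m^3 - 25*m^2 - 37*m + 60) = (m - 5)*(m + 4)*(m^3 - 3*m^2 - 13*m + 15) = (m - 5)*(m + 3)*(m + 4)*(m^2 - 6*m + 5) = (m - 5)*(m - 1)*(m + 3)*(m + 4)*(m - 5)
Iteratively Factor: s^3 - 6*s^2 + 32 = (s - 4)*(s^2 - 2*s - 8) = (s - 4)^2*(s + 2)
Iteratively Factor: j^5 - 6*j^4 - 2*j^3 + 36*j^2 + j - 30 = (j - 1)*(j^4 - 5*j^3 - 7*j^2 + 29*j + 30) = (j - 1)*(j + 1)*(j^3 - 6*j^2 - j + 30) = (j - 5)*(j - 1)*(j + 1)*(j^2 - j - 6) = (j - 5)*(j - 1)*(j + 1)*(j + 2)*(j - 3)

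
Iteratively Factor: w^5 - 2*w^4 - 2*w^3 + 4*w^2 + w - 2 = (w - 2)*(w^4 - 2*w^2 + 1) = (w - 2)*(w + 1)*(w^3 - w^2 - w + 1) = (w - 2)*(w - 1)*(w + 1)*(w^2 - 1) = (w - 2)*(w - 1)^2*(w + 1)*(w + 1)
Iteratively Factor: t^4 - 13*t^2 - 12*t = (t + 1)*(t^3 - t^2 - 12*t) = (t - 4)*(t + 1)*(t^2 + 3*t) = t*(t - 4)*(t + 1)*(t + 3)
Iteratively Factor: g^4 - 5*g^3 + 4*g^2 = (g - 1)*(g^3 - 4*g^2) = g*(g - 1)*(g^2 - 4*g) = g*(g - 4)*(g - 1)*(g)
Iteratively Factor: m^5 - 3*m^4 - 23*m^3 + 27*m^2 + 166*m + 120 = (m - 4)*(m^4 + m^3 - 19*m^2 - 49*m - 30) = (m - 4)*(m + 3)*(m^3 - 2*m^2 - 13*m - 10) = (m - 4)*(m + 2)*(m + 3)*(m^2 - 4*m - 5) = (m - 5)*(m - 4)*(m + 2)*(m + 3)*(m + 1)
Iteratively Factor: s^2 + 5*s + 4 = (s + 1)*(s + 4)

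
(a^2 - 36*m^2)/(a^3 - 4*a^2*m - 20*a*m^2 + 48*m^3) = (a + 6*m)/(a^2 + 2*a*m - 8*m^2)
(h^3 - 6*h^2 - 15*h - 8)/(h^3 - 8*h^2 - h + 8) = (h + 1)/(h - 1)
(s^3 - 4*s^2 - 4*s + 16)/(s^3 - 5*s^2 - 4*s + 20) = (s - 4)/(s - 5)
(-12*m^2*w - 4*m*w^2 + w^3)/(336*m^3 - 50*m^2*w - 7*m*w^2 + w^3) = w*(2*m + w)/(-56*m^2 - m*w + w^2)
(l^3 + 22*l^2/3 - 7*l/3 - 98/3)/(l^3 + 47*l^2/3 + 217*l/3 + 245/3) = (3*l^2 + l - 14)/(3*l^2 + 26*l + 35)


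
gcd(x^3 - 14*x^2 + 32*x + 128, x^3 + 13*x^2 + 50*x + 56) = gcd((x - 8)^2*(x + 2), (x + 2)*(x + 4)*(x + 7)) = x + 2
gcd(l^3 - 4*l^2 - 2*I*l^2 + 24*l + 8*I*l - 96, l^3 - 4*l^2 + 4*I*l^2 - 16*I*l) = l^2 + l*(-4 + 4*I) - 16*I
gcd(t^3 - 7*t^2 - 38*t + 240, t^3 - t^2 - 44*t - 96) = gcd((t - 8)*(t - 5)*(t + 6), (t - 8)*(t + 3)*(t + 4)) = t - 8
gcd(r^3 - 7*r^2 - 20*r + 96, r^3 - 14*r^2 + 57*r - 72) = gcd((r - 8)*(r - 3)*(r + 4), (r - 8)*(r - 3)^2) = r^2 - 11*r + 24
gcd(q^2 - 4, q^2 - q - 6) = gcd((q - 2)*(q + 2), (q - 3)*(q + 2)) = q + 2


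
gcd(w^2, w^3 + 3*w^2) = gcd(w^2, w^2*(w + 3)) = w^2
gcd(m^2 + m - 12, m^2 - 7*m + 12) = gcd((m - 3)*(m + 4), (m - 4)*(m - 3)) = m - 3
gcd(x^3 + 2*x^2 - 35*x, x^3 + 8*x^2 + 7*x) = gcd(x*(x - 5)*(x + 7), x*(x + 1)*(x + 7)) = x^2 + 7*x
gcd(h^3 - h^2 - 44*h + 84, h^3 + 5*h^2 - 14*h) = h^2 + 5*h - 14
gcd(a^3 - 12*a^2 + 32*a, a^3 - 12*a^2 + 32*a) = a^3 - 12*a^2 + 32*a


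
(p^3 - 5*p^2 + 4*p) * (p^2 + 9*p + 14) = p^5 + 4*p^4 - 27*p^3 - 34*p^2 + 56*p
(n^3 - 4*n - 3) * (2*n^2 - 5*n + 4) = 2*n^5 - 5*n^4 - 4*n^3 + 14*n^2 - n - 12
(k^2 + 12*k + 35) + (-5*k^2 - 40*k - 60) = -4*k^2 - 28*k - 25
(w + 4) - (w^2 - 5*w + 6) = -w^2 + 6*w - 2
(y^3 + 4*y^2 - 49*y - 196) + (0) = y^3 + 4*y^2 - 49*y - 196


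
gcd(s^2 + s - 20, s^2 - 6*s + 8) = s - 4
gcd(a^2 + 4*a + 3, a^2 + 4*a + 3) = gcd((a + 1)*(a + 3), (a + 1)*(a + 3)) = a^2 + 4*a + 3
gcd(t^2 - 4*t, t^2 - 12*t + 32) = t - 4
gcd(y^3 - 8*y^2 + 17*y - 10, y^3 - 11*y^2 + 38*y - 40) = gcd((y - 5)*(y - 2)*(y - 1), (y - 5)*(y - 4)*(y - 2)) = y^2 - 7*y + 10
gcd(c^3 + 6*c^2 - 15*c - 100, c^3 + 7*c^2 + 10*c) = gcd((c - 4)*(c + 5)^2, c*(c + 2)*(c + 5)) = c + 5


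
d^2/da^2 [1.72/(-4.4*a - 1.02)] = -66.5984/(4.4*a + 1.02)^3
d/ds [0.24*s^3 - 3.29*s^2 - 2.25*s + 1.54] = 0.72*s^2 - 6.58*s - 2.25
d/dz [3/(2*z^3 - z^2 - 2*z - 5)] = 6*(-3*z^2 + z + 1)/(-2*z^3 + z^2 + 2*z + 5)^2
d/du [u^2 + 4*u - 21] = 2*u + 4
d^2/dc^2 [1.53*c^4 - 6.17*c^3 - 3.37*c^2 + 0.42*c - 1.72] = 18.36*c^2 - 37.02*c - 6.74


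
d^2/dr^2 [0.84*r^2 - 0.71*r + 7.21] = 1.68000000000000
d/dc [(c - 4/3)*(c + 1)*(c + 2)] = 3*c^2 + 10*c/3 - 2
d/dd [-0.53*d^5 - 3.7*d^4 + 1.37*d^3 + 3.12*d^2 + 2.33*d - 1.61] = -2.65*d^4 - 14.8*d^3 + 4.11*d^2 + 6.24*d + 2.33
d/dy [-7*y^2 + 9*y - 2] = 9 - 14*y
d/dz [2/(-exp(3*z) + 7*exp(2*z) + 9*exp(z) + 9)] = (6*exp(2*z) - 28*exp(z) - 18)*exp(z)/(-exp(3*z) + 7*exp(2*z) + 9*exp(z) + 9)^2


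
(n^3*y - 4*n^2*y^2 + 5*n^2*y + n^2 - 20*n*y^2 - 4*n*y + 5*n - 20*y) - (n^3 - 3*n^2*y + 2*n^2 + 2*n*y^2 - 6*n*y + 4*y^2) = n^3*y - n^3 - 4*n^2*y^2 + 8*n^2*y - n^2 - 22*n*y^2 + 2*n*y + 5*n - 4*y^2 - 20*y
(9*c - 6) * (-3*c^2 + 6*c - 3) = -27*c^3 + 72*c^2 - 63*c + 18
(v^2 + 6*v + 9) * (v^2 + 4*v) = v^4 + 10*v^3 + 33*v^2 + 36*v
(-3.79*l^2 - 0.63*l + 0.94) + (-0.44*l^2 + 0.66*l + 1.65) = -4.23*l^2 + 0.03*l + 2.59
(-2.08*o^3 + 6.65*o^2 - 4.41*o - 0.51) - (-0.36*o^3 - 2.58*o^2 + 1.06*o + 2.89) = -1.72*o^3 + 9.23*o^2 - 5.47*o - 3.4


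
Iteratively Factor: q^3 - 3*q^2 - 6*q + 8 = (q - 4)*(q^2 + q - 2) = (q - 4)*(q + 2)*(q - 1)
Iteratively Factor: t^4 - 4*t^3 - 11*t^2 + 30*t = (t - 2)*(t^3 - 2*t^2 - 15*t) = t*(t - 2)*(t^2 - 2*t - 15) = t*(t - 5)*(t - 2)*(t + 3)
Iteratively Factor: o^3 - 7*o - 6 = (o + 2)*(o^2 - 2*o - 3) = (o - 3)*(o + 2)*(o + 1)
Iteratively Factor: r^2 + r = (r)*(r + 1)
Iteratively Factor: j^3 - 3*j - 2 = (j + 1)*(j^2 - j - 2) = (j - 2)*(j + 1)*(j + 1)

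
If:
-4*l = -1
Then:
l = 1/4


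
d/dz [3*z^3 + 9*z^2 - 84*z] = 9*z^2 + 18*z - 84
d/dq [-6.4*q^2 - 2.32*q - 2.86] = -12.8*q - 2.32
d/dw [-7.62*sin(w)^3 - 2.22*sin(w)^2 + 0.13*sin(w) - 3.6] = (-22.86*sin(w)^2 - 4.44*sin(w) + 0.13)*cos(w)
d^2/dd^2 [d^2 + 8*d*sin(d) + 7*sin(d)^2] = -8*d*sin(d) - 28*sin(d)^2 + 16*cos(d) + 16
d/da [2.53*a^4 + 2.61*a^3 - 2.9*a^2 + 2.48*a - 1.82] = 10.12*a^3 + 7.83*a^2 - 5.8*a + 2.48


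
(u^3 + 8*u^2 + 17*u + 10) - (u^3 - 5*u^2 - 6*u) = 13*u^2 + 23*u + 10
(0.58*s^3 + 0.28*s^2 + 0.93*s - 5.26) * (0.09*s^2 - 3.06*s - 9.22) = 0.0522*s^5 - 1.7496*s^4 - 6.1207*s^3 - 5.9008*s^2 + 7.521*s + 48.4972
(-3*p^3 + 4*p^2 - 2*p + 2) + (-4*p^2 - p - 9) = -3*p^3 - 3*p - 7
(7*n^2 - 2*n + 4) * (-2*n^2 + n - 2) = -14*n^4 + 11*n^3 - 24*n^2 + 8*n - 8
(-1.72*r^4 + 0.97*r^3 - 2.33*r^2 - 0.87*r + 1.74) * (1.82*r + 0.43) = -3.1304*r^5 + 1.0258*r^4 - 3.8235*r^3 - 2.5853*r^2 + 2.7927*r + 0.7482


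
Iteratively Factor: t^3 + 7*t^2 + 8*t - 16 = (t + 4)*(t^2 + 3*t - 4) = (t - 1)*(t + 4)*(t + 4)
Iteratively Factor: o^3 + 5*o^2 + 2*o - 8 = (o - 1)*(o^2 + 6*o + 8) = (o - 1)*(o + 4)*(o + 2)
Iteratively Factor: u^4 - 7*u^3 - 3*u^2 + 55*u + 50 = (u + 1)*(u^3 - 8*u^2 + 5*u + 50) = (u - 5)*(u + 1)*(u^2 - 3*u - 10) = (u - 5)^2*(u + 1)*(u + 2)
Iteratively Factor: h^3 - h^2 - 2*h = (h - 2)*(h^2 + h) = (h - 2)*(h + 1)*(h)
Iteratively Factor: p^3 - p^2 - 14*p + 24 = (p - 2)*(p^2 + p - 12) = (p - 2)*(p + 4)*(p - 3)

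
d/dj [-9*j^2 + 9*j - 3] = 9 - 18*j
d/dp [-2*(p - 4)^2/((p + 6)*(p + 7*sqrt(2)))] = 2*(2*(4 - p)*(p + 6)*(p + 7*sqrt(2)) + (p - 4)^2*(p + 6) + (p - 4)^2*(p + 7*sqrt(2)))/((p + 6)^2*(p + 7*sqrt(2))^2)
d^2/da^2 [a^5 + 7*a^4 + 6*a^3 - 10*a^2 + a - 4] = 20*a^3 + 84*a^2 + 36*a - 20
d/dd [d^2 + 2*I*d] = 2*d + 2*I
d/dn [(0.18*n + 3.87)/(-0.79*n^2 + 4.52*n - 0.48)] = (0.1422*n^2 + 6.1146*n - 17.5788)/(0.6241*n^4 - 7.1416*n^3 + 21.1888*n^2 - 4.3392*n + 0.2304)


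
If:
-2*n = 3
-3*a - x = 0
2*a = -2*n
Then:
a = 3/2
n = -3/2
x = -9/2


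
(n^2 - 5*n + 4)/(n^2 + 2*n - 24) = (n - 1)/(n + 6)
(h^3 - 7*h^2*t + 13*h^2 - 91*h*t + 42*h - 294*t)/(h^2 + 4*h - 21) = (h^2 - 7*h*t + 6*h - 42*t)/(h - 3)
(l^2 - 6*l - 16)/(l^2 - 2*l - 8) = (l - 8)/(l - 4)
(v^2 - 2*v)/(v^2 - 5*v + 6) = v/(v - 3)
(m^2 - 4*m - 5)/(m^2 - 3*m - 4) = (m - 5)/(m - 4)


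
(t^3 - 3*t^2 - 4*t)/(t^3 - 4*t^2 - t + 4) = t/(t - 1)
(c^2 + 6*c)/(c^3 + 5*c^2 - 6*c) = 1/(c - 1)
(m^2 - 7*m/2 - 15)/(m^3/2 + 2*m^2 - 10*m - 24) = (2*m^2 - 7*m - 30)/(m^3 + 4*m^2 - 20*m - 48)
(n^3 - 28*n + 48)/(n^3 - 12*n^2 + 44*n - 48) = (n + 6)/(n - 6)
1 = 1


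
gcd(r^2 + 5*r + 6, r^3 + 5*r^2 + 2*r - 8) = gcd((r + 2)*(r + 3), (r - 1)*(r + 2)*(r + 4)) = r + 2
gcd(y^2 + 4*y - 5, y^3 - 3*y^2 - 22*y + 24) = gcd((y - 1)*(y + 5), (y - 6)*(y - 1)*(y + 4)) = y - 1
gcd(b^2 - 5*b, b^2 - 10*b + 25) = b - 5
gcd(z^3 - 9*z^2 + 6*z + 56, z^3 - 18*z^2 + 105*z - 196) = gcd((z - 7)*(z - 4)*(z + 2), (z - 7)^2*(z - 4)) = z^2 - 11*z + 28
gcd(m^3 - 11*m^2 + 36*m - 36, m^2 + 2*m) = 1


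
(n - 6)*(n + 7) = n^2 + n - 42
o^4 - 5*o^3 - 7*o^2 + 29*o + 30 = (o - 5)*(o - 3)*(o + 1)*(o + 2)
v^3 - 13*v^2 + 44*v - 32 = (v - 8)*(v - 4)*(v - 1)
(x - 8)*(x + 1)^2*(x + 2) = x^4 - 4*x^3 - 27*x^2 - 38*x - 16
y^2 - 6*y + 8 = (y - 4)*(y - 2)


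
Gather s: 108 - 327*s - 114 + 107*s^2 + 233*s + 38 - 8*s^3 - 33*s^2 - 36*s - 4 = -8*s^3 + 74*s^2 - 130*s + 28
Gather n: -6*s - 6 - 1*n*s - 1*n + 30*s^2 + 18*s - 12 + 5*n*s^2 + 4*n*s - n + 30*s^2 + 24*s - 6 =n*(5*s^2 + 3*s - 2) + 60*s^2 + 36*s - 24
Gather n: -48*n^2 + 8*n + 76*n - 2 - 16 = -48*n^2 + 84*n - 18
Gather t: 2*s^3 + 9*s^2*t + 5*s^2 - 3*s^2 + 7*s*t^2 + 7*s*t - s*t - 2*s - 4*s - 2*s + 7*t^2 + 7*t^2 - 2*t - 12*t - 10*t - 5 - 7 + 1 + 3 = 2*s^3 + 2*s^2 - 8*s + t^2*(7*s + 14) + t*(9*s^2 + 6*s - 24) - 8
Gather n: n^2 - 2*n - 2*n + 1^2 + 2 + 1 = n^2 - 4*n + 4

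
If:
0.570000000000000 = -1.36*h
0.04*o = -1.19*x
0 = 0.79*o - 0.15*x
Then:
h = -0.42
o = 0.00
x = 0.00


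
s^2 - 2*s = s*(s - 2)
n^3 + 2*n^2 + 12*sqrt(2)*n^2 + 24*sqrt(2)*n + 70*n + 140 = (n + 2)*(n + 5*sqrt(2))*(n + 7*sqrt(2))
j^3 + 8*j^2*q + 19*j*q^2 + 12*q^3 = (j + q)*(j + 3*q)*(j + 4*q)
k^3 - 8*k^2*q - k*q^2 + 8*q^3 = (k - 8*q)*(k - q)*(k + q)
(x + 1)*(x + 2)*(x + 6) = x^3 + 9*x^2 + 20*x + 12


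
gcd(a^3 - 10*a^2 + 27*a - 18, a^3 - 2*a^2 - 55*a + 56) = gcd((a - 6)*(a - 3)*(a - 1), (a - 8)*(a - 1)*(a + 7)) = a - 1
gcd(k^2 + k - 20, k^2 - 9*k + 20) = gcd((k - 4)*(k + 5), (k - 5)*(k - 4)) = k - 4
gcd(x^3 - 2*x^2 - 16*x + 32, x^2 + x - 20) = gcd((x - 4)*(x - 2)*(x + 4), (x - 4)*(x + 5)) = x - 4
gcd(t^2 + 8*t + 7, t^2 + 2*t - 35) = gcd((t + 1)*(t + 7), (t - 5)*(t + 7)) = t + 7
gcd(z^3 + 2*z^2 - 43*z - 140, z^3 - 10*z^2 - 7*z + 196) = z^2 - 3*z - 28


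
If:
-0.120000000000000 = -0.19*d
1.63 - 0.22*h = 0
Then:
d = 0.63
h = 7.41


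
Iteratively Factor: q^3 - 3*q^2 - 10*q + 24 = (q + 3)*(q^2 - 6*q + 8) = (q - 4)*(q + 3)*(q - 2)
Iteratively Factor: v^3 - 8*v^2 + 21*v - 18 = (v - 3)*(v^2 - 5*v + 6) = (v - 3)^2*(v - 2)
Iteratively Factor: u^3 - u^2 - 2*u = (u)*(u^2 - u - 2) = u*(u - 2)*(u + 1)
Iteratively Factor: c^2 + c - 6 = (c - 2)*(c + 3)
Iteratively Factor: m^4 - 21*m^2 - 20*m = (m + 1)*(m^3 - m^2 - 20*m) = (m + 1)*(m + 4)*(m^2 - 5*m) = (m - 5)*(m + 1)*(m + 4)*(m)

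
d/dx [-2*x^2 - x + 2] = -4*x - 1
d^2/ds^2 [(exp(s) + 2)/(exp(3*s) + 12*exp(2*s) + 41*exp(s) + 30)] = (4*exp(6*s) + 54*exp(5*s) + 244*exp(4*s) + 434*exp(3*s) + 252*exp(2*s) - 748*exp(s) - 1560)*exp(s)/(exp(9*s) + 36*exp(8*s) + 555*exp(7*s) + 4770*exp(6*s) + 24915*exp(5*s) + 80856*exp(4*s) + 160181*exp(3*s) + 183690*exp(2*s) + 110700*exp(s) + 27000)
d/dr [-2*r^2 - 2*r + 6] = -4*r - 2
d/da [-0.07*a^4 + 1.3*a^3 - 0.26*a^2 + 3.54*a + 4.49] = -0.28*a^3 + 3.9*a^2 - 0.52*a + 3.54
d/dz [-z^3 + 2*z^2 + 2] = z*(4 - 3*z)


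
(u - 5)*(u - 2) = u^2 - 7*u + 10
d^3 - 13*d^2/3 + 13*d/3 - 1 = (d - 3)*(d - 1)*(d - 1/3)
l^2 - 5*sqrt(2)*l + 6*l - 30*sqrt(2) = (l + 6)*(l - 5*sqrt(2))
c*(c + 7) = c^2 + 7*c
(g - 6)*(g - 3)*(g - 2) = g^3 - 11*g^2 + 36*g - 36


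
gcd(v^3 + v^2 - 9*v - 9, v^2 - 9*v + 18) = v - 3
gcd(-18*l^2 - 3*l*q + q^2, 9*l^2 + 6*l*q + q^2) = 3*l + q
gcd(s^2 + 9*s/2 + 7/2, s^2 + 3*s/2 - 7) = s + 7/2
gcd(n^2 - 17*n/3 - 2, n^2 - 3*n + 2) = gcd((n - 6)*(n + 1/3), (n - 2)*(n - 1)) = 1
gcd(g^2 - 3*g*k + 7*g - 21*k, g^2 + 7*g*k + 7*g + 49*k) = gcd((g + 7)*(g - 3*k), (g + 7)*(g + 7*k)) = g + 7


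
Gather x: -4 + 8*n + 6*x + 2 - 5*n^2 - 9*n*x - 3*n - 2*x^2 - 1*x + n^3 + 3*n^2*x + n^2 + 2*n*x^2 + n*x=n^3 - 4*n^2 + 5*n + x^2*(2*n - 2) + x*(3*n^2 - 8*n + 5) - 2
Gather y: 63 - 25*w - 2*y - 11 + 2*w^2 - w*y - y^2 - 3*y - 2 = 2*w^2 - 25*w - y^2 + y*(-w - 5) + 50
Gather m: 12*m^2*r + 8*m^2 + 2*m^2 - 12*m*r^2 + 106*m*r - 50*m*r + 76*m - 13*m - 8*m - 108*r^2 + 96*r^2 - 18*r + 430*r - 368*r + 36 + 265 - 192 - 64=m^2*(12*r + 10) + m*(-12*r^2 + 56*r + 55) - 12*r^2 + 44*r + 45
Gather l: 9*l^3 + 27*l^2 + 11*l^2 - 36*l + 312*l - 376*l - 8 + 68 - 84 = 9*l^3 + 38*l^2 - 100*l - 24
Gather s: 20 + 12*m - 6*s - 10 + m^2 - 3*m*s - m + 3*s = m^2 + 11*m + s*(-3*m - 3) + 10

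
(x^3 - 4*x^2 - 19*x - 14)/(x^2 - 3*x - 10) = (x^2 - 6*x - 7)/(x - 5)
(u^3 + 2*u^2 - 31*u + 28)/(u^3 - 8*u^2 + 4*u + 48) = (u^2 + 6*u - 7)/(u^2 - 4*u - 12)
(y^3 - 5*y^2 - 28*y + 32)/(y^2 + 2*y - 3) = (y^2 - 4*y - 32)/(y + 3)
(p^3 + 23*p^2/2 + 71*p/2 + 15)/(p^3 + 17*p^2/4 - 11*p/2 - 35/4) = 2*(2*p^2 + 13*p + 6)/(4*p^2 - 3*p - 7)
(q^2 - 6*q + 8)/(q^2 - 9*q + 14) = (q - 4)/(q - 7)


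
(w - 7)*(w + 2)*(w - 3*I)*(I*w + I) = I*w^4 + 3*w^3 - 4*I*w^3 - 12*w^2 - 19*I*w^2 - 57*w - 14*I*w - 42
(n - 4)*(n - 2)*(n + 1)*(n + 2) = n^4 - 3*n^3 - 8*n^2 + 12*n + 16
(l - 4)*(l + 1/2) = l^2 - 7*l/2 - 2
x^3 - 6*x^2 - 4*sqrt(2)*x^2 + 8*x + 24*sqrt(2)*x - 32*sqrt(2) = (x - 4)*(x - 2)*(x - 4*sqrt(2))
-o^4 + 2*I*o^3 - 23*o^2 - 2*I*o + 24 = (o - 6*I)*(o + 4*I)*(-I*o - I)*(-I*o + I)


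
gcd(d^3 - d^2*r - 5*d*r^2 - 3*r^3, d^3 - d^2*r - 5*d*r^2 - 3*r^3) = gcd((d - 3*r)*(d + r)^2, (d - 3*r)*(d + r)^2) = -d^3 + d^2*r + 5*d*r^2 + 3*r^3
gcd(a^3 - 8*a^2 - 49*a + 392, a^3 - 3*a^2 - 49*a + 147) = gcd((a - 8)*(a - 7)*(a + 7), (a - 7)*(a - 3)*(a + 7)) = a^2 - 49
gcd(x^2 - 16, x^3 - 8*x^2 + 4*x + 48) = x - 4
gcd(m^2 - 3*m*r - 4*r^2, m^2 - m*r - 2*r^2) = m + r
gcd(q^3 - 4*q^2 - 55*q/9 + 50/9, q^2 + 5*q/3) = q + 5/3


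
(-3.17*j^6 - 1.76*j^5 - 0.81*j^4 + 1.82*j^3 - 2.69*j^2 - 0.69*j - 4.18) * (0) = 0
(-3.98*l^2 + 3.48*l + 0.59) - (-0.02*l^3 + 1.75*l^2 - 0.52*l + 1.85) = 0.02*l^3 - 5.73*l^2 + 4.0*l - 1.26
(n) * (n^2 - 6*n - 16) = n^3 - 6*n^2 - 16*n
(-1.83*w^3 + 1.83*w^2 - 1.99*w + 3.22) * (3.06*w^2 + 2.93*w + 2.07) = -5.5998*w^5 + 0.2379*w^4 - 4.5156*w^3 + 7.8106*w^2 + 5.3153*w + 6.6654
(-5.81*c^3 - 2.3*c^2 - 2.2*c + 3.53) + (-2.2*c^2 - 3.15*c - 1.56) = -5.81*c^3 - 4.5*c^2 - 5.35*c + 1.97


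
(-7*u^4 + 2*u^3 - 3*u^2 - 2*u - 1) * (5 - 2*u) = 14*u^5 - 39*u^4 + 16*u^3 - 11*u^2 - 8*u - 5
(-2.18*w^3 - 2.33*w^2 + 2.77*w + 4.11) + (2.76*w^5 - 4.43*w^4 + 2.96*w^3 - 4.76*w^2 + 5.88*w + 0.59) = 2.76*w^5 - 4.43*w^4 + 0.78*w^3 - 7.09*w^2 + 8.65*w + 4.7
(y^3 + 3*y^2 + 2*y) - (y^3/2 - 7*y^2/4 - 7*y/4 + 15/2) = y^3/2 + 19*y^2/4 + 15*y/4 - 15/2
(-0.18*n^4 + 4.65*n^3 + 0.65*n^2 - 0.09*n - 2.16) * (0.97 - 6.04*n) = 1.0872*n^5 - 28.2606*n^4 + 0.5845*n^3 + 1.1741*n^2 + 12.9591*n - 2.0952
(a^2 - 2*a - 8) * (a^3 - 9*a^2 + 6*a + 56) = a^5 - 11*a^4 + 16*a^3 + 116*a^2 - 160*a - 448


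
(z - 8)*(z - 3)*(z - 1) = z^3 - 12*z^2 + 35*z - 24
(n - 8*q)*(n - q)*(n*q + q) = n^3*q - 9*n^2*q^2 + n^2*q + 8*n*q^3 - 9*n*q^2 + 8*q^3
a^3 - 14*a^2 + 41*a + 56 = (a - 8)*(a - 7)*(a + 1)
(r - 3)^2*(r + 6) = r^3 - 27*r + 54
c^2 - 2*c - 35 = (c - 7)*(c + 5)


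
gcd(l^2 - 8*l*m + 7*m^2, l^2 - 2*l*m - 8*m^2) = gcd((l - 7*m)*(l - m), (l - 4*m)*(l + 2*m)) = 1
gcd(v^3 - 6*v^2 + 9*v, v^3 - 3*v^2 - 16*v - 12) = 1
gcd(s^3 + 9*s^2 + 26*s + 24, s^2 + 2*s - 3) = s + 3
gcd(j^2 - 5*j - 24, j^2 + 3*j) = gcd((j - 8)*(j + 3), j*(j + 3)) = j + 3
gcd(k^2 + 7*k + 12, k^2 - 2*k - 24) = k + 4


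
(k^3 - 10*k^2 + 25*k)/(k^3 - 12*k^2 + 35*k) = (k - 5)/(k - 7)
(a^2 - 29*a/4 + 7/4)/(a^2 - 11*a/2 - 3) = (-4*a^2 + 29*a - 7)/(2*(-2*a^2 + 11*a + 6))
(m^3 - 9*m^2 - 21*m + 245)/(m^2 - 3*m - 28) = (m^2 - 2*m - 35)/(m + 4)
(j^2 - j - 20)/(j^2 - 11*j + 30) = (j + 4)/(j - 6)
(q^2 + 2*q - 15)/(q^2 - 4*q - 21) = (-q^2 - 2*q + 15)/(-q^2 + 4*q + 21)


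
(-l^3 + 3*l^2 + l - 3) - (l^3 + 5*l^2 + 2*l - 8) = -2*l^3 - 2*l^2 - l + 5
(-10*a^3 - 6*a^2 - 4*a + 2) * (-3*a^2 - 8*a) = 30*a^5 + 98*a^4 + 60*a^3 + 26*a^2 - 16*a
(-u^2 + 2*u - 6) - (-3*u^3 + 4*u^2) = 3*u^3 - 5*u^2 + 2*u - 6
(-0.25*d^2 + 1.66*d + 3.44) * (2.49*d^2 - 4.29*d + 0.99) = -0.6225*d^4 + 5.2059*d^3 + 1.1967*d^2 - 13.1142*d + 3.4056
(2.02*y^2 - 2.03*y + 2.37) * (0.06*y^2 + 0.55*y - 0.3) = 0.1212*y^4 + 0.9892*y^3 - 1.5803*y^2 + 1.9125*y - 0.711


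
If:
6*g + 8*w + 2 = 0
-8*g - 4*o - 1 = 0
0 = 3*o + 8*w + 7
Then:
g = 17/48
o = -23/24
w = -33/64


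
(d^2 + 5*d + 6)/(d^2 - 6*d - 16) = (d + 3)/(d - 8)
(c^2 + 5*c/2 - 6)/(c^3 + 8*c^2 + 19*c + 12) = (c - 3/2)/(c^2 + 4*c + 3)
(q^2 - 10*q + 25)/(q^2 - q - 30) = (-q^2 + 10*q - 25)/(-q^2 + q + 30)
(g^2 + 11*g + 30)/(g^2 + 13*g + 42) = (g + 5)/(g + 7)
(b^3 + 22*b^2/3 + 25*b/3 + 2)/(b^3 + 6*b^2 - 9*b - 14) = (b^2 + 19*b/3 + 2)/(b^2 + 5*b - 14)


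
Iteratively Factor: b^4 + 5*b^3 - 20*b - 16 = (b + 2)*(b^3 + 3*b^2 - 6*b - 8) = (b + 2)*(b + 4)*(b^2 - b - 2) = (b + 1)*(b + 2)*(b + 4)*(b - 2)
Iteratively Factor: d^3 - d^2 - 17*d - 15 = (d + 3)*(d^2 - 4*d - 5) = (d + 1)*(d + 3)*(d - 5)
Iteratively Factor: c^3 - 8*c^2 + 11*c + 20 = (c + 1)*(c^2 - 9*c + 20) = (c - 4)*(c + 1)*(c - 5)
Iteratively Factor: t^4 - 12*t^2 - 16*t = (t + 2)*(t^3 - 2*t^2 - 8*t) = (t - 4)*(t + 2)*(t^2 + 2*t) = t*(t - 4)*(t + 2)*(t + 2)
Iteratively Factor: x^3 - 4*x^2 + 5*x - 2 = (x - 2)*(x^2 - 2*x + 1) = (x - 2)*(x - 1)*(x - 1)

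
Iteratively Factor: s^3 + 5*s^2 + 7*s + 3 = (s + 3)*(s^2 + 2*s + 1) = (s + 1)*(s + 3)*(s + 1)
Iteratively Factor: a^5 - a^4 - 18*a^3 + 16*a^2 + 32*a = (a)*(a^4 - a^3 - 18*a^2 + 16*a + 32) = a*(a + 4)*(a^3 - 5*a^2 + 2*a + 8) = a*(a - 2)*(a + 4)*(a^2 - 3*a - 4) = a*(a - 2)*(a + 1)*(a + 4)*(a - 4)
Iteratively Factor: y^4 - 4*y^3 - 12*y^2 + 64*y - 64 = (y - 2)*(y^3 - 2*y^2 - 16*y + 32) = (y - 4)*(y - 2)*(y^2 + 2*y - 8) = (y - 4)*(y - 2)*(y + 4)*(y - 2)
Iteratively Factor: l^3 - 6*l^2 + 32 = (l - 4)*(l^2 - 2*l - 8) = (l - 4)*(l + 2)*(l - 4)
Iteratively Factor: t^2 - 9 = (t + 3)*(t - 3)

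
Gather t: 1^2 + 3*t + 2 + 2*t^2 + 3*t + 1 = 2*t^2 + 6*t + 4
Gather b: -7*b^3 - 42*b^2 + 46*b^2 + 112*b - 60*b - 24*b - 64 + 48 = -7*b^3 + 4*b^2 + 28*b - 16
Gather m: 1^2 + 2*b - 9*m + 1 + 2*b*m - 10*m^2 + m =2*b - 10*m^2 + m*(2*b - 8) + 2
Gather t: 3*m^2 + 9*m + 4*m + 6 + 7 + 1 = 3*m^2 + 13*m + 14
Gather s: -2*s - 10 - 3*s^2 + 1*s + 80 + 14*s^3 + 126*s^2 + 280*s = 14*s^3 + 123*s^2 + 279*s + 70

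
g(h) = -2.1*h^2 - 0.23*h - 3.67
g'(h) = -4.2*h - 0.23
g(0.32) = -3.96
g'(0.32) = -1.57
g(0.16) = -3.76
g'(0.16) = -0.90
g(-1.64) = -8.94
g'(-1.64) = 6.66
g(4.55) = -48.19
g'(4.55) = -19.34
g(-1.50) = -8.05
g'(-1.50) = 6.07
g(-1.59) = -8.61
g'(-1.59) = 6.45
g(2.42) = -16.53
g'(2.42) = -10.39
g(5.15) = -60.55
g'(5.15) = -21.86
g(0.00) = -3.67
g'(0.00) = -0.23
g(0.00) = -3.67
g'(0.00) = -0.23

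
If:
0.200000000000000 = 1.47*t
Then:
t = 0.14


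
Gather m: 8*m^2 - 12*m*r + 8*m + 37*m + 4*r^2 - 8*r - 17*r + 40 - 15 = 8*m^2 + m*(45 - 12*r) + 4*r^2 - 25*r + 25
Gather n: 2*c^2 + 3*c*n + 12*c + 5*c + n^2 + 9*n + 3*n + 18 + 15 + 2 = 2*c^2 + 17*c + n^2 + n*(3*c + 12) + 35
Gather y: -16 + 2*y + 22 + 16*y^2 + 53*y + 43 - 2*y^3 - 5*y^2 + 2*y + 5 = -2*y^3 + 11*y^2 + 57*y + 54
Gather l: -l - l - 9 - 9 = -2*l - 18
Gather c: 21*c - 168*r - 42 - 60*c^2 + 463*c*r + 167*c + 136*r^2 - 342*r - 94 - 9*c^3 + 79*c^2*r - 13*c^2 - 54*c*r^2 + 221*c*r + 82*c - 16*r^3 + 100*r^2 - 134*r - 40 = -9*c^3 + c^2*(79*r - 73) + c*(-54*r^2 + 684*r + 270) - 16*r^3 + 236*r^2 - 644*r - 176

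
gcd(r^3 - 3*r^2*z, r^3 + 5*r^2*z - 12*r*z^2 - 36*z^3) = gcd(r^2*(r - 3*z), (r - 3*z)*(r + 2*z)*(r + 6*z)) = -r + 3*z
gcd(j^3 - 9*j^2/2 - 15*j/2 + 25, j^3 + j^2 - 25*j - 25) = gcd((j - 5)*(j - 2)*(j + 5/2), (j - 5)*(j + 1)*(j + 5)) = j - 5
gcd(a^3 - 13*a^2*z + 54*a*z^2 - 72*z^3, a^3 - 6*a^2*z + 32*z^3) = -a + 4*z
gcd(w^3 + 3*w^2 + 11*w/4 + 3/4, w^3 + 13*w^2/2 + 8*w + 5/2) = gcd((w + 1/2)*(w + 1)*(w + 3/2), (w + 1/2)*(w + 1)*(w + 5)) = w^2 + 3*w/2 + 1/2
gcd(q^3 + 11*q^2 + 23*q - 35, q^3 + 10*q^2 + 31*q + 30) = q + 5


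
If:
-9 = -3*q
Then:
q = 3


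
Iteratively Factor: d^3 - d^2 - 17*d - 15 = (d + 1)*(d^2 - 2*d - 15) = (d - 5)*(d + 1)*(d + 3)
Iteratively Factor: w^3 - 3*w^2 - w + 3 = (w - 3)*(w^2 - 1) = (w - 3)*(w + 1)*(w - 1)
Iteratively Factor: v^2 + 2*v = (v)*(v + 2)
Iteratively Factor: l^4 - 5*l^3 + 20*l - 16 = (l + 2)*(l^3 - 7*l^2 + 14*l - 8) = (l - 1)*(l + 2)*(l^2 - 6*l + 8) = (l - 2)*(l - 1)*(l + 2)*(l - 4)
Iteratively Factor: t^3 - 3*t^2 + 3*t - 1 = (t - 1)*(t^2 - 2*t + 1) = (t - 1)^2*(t - 1)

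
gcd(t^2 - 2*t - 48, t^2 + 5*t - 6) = t + 6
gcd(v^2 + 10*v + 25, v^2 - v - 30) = v + 5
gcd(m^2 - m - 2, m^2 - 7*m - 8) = m + 1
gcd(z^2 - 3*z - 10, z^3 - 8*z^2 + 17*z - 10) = z - 5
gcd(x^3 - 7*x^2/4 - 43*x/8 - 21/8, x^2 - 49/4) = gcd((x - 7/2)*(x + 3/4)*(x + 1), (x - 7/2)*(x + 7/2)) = x - 7/2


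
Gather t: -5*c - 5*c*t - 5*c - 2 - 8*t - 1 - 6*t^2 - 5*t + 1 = -10*c - 6*t^2 + t*(-5*c - 13) - 2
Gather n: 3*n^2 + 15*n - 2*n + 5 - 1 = 3*n^2 + 13*n + 4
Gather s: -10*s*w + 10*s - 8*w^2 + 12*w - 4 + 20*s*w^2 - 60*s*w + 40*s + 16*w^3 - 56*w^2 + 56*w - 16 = s*(20*w^2 - 70*w + 50) + 16*w^3 - 64*w^2 + 68*w - 20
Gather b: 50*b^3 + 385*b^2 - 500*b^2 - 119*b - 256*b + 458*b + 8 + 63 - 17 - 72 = 50*b^3 - 115*b^2 + 83*b - 18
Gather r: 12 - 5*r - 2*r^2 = -2*r^2 - 5*r + 12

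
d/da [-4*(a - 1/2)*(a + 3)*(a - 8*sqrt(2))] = -12*a^2 - 20*a + 64*sqrt(2)*a + 6 + 80*sqrt(2)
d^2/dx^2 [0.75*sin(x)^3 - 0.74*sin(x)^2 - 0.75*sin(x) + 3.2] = 0.1875*sin(x) + 1.6875*sin(3*x) - 1.48*cos(2*x)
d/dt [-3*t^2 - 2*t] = -6*t - 2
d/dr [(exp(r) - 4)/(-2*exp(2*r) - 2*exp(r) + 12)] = ((exp(r) - 4)*(2*exp(r) + 1) - exp(2*r) - exp(r) + 6)*exp(r)/(2*(exp(2*r) + exp(r) - 6)^2)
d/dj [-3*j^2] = -6*j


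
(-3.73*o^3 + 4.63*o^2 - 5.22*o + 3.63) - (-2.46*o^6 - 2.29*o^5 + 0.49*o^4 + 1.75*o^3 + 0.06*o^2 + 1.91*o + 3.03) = 2.46*o^6 + 2.29*o^5 - 0.49*o^4 - 5.48*o^3 + 4.57*o^2 - 7.13*o + 0.6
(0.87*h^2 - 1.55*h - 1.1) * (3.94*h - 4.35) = 3.4278*h^3 - 9.8915*h^2 + 2.4085*h + 4.785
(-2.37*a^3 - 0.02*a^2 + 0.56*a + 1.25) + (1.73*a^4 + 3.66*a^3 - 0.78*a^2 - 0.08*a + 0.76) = 1.73*a^4 + 1.29*a^3 - 0.8*a^2 + 0.48*a + 2.01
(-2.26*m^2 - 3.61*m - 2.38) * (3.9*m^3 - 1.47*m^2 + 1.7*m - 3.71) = -8.814*m^5 - 10.7568*m^4 - 7.8173*m^3 + 5.7462*m^2 + 9.3471*m + 8.8298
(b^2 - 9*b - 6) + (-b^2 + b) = -8*b - 6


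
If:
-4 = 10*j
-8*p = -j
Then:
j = -2/5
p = -1/20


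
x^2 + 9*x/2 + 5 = (x + 2)*(x + 5/2)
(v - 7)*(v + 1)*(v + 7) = v^3 + v^2 - 49*v - 49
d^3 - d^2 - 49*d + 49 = (d - 7)*(d - 1)*(d + 7)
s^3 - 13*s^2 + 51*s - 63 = (s - 7)*(s - 3)^2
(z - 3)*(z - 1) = z^2 - 4*z + 3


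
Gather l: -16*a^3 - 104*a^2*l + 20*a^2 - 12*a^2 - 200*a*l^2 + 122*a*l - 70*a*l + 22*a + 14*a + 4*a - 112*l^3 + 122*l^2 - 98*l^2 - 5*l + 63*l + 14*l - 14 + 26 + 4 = -16*a^3 + 8*a^2 + 40*a - 112*l^3 + l^2*(24 - 200*a) + l*(-104*a^2 + 52*a + 72) + 16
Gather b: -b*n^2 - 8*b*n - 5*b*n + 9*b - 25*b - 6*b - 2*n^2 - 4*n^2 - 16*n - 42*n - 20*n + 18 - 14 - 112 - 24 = b*(-n^2 - 13*n - 22) - 6*n^2 - 78*n - 132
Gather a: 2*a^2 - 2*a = 2*a^2 - 2*a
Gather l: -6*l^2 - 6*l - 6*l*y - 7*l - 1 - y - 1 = -6*l^2 + l*(-6*y - 13) - y - 2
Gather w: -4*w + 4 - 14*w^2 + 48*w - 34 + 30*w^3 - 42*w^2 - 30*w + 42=30*w^3 - 56*w^2 + 14*w + 12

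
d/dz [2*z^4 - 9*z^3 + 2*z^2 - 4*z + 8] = 8*z^3 - 27*z^2 + 4*z - 4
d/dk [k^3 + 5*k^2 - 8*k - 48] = 3*k^2 + 10*k - 8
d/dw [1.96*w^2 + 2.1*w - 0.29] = 3.92*w + 2.1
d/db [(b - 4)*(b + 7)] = 2*b + 3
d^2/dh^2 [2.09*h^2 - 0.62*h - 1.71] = 4.18000000000000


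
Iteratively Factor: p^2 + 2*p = (p)*(p + 2)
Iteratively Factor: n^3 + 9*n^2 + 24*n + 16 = (n + 4)*(n^2 + 5*n + 4) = (n + 1)*(n + 4)*(n + 4)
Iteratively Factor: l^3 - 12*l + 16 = (l - 2)*(l^2 + 2*l - 8) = (l - 2)^2*(l + 4)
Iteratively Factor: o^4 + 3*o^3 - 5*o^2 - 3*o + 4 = (o - 1)*(o^3 + 4*o^2 - o - 4) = (o - 1)*(o + 4)*(o^2 - 1) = (o - 1)^2*(o + 4)*(o + 1)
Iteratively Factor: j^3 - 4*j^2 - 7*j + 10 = (j - 5)*(j^2 + j - 2) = (j - 5)*(j + 2)*(j - 1)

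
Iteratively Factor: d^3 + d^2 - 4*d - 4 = (d - 2)*(d^2 + 3*d + 2) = (d - 2)*(d + 2)*(d + 1)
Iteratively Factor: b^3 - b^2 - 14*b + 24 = (b - 2)*(b^2 + b - 12) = (b - 2)*(b + 4)*(b - 3)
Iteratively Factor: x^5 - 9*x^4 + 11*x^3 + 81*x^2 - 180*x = (x - 4)*(x^4 - 5*x^3 - 9*x^2 + 45*x) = (x - 4)*(x + 3)*(x^3 - 8*x^2 + 15*x) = x*(x - 4)*(x + 3)*(x^2 - 8*x + 15) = x*(x - 4)*(x - 3)*(x + 3)*(x - 5)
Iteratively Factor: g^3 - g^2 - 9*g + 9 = (g + 3)*(g^2 - 4*g + 3) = (g - 3)*(g + 3)*(g - 1)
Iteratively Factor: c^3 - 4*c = (c - 2)*(c^2 + 2*c) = (c - 2)*(c + 2)*(c)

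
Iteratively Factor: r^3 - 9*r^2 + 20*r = (r)*(r^2 - 9*r + 20) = r*(r - 4)*(r - 5)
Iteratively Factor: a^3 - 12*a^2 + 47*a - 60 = (a - 5)*(a^2 - 7*a + 12) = (a - 5)*(a - 4)*(a - 3)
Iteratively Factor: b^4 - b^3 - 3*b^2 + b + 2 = (b - 1)*(b^3 - 3*b - 2) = (b - 1)*(b + 1)*(b^2 - b - 2) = (b - 1)*(b + 1)^2*(b - 2)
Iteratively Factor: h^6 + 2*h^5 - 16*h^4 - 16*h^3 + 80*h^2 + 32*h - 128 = (h + 4)*(h^5 - 2*h^4 - 8*h^3 + 16*h^2 + 16*h - 32) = (h - 2)*(h + 4)*(h^4 - 8*h^2 + 16) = (h - 2)*(h + 2)*(h + 4)*(h^3 - 2*h^2 - 4*h + 8) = (h - 2)^2*(h + 2)*(h + 4)*(h^2 - 4) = (h - 2)^3*(h + 2)*(h + 4)*(h + 2)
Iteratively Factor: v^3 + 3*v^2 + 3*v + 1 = (v + 1)*(v^2 + 2*v + 1) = (v + 1)^2*(v + 1)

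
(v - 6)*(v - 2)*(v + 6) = v^3 - 2*v^2 - 36*v + 72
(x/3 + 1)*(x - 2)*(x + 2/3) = x^3/3 + 5*x^2/9 - 16*x/9 - 4/3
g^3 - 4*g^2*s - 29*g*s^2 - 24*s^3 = (g - 8*s)*(g + s)*(g + 3*s)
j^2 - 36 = (j - 6)*(j + 6)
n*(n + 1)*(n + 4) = n^3 + 5*n^2 + 4*n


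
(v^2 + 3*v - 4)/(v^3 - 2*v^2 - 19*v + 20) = 1/(v - 5)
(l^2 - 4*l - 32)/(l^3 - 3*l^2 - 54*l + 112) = (l + 4)/(l^2 + 5*l - 14)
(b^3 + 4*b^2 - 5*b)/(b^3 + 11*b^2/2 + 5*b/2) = 2*(b - 1)/(2*b + 1)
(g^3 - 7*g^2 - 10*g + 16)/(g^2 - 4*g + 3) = (g^2 - 6*g - 16)/(g - 3)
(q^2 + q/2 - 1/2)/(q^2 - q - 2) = (q - 1/2)/(q - 2)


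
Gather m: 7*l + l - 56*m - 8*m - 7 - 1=8*l - 64*m - 8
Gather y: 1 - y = 1 - y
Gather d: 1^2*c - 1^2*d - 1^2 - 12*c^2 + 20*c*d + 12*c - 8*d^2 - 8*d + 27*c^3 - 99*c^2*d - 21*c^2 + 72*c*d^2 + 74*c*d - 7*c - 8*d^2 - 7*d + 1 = 27*c^3 - 33*c^2 + 6*c + d^2*(72*c - 16) + d*(-99*c^2 + 94*c - 16)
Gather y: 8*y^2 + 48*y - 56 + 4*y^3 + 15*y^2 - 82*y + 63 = 4*y^3 + 23*y^2 - 34*y + 7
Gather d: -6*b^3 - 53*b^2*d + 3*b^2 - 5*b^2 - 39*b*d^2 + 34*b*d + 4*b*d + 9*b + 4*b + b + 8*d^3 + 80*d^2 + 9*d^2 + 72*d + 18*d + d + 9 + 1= -6*b^3 - 2*b^2 + 14*b + 8*d^3 + d^2*(89 - 39*b) + d*(-53*b^2 + 38*b + 91) + 10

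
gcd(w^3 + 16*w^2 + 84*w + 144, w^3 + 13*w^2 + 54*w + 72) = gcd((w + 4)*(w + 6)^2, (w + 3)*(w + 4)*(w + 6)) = w^2 + 10*w + 24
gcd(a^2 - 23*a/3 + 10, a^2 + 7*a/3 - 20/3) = a - 5/3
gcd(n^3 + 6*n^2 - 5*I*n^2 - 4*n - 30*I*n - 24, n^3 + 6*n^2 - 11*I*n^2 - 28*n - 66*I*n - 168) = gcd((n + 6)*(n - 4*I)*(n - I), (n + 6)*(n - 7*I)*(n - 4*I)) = n^2 + n*(6 - 4*I) - 24*I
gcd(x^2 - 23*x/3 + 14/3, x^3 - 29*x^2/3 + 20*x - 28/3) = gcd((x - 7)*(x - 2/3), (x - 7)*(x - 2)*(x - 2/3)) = x^2 - 23*x/3 + 14/3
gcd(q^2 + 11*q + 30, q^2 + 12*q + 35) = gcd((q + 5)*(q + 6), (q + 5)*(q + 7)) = q + 5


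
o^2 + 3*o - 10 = (o - 2)*(o + 5)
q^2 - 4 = (q - 2)*(q + 2)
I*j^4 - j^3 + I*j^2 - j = j*(j + I)^2*(I*j + 1)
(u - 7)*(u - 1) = u^2 - 8*u + 7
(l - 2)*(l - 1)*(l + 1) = l^3 - 2*l^2 - l + 2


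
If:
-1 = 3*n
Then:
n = -1/3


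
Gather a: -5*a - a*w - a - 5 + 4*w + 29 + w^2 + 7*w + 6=a*(-w - 6) + w^2 + 11*w + 30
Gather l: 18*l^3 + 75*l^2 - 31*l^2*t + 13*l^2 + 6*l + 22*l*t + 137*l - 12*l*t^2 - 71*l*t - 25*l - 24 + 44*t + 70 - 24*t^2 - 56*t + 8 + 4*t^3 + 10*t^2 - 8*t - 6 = 18*l^3 + l^2*(88 - 31*t) + l*(-12*t^2 - 49*t + 118) + 4*t^3 - 14*t^2 - 20*t + 48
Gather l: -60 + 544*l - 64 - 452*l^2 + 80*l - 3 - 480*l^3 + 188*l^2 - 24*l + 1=-480*l^3 - 264*l^2 + 600*l - 126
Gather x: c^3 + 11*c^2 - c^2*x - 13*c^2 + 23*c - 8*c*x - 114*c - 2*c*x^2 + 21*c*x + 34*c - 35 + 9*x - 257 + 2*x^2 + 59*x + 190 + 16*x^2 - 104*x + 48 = c^3 - 2*c^2 - 57*c + x^2*(18 - 2*c) + x*(-c^2 + 13*c - 36) - 54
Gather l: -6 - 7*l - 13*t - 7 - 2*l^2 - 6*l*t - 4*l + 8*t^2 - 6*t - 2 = -2*l^2 + l*(-6*t - 11) + 8*t^2 - 19*t - 15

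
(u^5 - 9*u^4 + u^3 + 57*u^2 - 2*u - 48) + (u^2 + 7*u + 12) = u^5 - 9*u^4 + u^3 + 58*u^2 + 5*u - 36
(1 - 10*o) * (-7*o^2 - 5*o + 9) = 70*o^3 + 43*o^2 - 95*o + 9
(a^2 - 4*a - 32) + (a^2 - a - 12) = 2*a^2 - 5*a - 44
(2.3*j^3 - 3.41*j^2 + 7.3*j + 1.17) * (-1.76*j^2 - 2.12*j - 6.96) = -4.048*j^5 + 1.1256*j^4 - 21.6268*j^3 + 6.1984*j^2 - 53.2884*j - 8.1432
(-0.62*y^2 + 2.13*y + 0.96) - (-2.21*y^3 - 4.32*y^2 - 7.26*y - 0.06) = 2.21*y^3 + 3.7*y^2 + 9.39*y + 1.02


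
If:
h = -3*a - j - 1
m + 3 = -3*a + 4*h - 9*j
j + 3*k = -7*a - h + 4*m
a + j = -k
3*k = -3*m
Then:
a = -1/2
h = 3/7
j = 1/14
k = 3/7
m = -3/7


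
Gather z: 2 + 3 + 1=6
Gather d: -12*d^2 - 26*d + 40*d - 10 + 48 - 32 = -12*d^2 + 14*d + 6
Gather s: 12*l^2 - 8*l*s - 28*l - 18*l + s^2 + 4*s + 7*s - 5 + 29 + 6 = 12*l^2 - 46*l + s^2 + s*(11 - 8*l) + 30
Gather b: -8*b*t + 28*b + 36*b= b*(64 - 8*t)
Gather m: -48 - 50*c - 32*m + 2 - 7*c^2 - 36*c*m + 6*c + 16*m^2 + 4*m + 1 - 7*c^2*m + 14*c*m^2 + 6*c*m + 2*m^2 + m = -7*c^2 - 44*c + m^2*(14*c + 18) + m*(-7*c^2 - 30*c - 27) - 45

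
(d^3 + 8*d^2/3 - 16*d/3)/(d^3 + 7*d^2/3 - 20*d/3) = (3*d - 4)/(3*d - 5)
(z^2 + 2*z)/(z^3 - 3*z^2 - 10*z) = 1/(z - 5)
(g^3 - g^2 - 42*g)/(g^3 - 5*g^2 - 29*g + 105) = g*(g + 6)/(g^2 + 2*g - 15)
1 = 1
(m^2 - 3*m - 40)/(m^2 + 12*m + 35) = (m - 8)/(m + 7)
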